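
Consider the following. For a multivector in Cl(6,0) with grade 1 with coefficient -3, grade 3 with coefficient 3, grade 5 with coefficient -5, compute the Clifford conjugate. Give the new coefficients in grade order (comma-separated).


Clifford conjugate sign for grade k: (-1)^(k(k+1)/2)
Grade 1: (-1)^(1*2/2) = (-1)^1 = -1, coeff -3 -> 3
Grade 3: (-1)^(3*4/2) = (-1)^6 = 1, coeff 3 -> 3
Grade 5: (-1)^(5*6/2) = (-1)^15 = -1, coeff -5 -> 5
Conjugated coefficients: 3, 3, 5


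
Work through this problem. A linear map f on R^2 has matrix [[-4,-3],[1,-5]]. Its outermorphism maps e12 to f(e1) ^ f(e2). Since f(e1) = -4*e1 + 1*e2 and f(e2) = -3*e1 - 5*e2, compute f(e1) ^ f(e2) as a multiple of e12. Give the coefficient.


The outermorphism of a linear map f sends e1^e2 to f(e1)^f(e2).
f(e1) = -4*e1 + 1*e2
f(e2) = -3*e1 - 5*e2
f(e1) ^ f(e2) = (-4*e1 + 1*e2) ^ (-3*e1 - 5*e2)
= (-4)*(-5)*e12 + 1*(-3)*e21
= (20 - (-3))*e12
= 23*e12
Coefficient = 23


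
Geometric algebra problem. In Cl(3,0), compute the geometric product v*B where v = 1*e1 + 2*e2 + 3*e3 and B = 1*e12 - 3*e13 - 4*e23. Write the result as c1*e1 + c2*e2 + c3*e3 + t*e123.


vB has grade-1 (vector) and grade-3 (trivector) parts: vB = (v _| B) + (v ^ B).
Vector part <vB>_1:
  e1: -v2*b12 - v3*b13 = -(2)*(1) - (3)*(-3) = 7
  e2: v1*b12 - v3*b23 = (1)*(1) - (3)*(-4) = 13
  e3: v1*b13 + v2*b23 = (1)*(-3) + (2)*(-4) = -11
Trivector part <vB>_3:
  e123: v1*b23 - v2*b13 + v3*b12 = (1)*(-4) - (2)*(-3) + (3)*(1) = 5
vB = 7*e1 + 13*e2 - 11*e3 + 5*e123


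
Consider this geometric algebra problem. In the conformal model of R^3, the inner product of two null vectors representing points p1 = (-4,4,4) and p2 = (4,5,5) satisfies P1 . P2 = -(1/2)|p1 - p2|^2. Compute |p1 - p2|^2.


p1 - p2 = (-8, -1, -1)
|p1 - p2|^2 = (-8)^2 + (-1)^2 + (-1)^2
= 64 + 1 + 1
= 66


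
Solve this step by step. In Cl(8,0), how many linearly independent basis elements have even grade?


Even subalgebra dimension = 2^(n-1)
n = 8 + 0 = 8
2^(8 - 1) = 2^7 = 128
Verification: sum of C(8,k) for even k = 1 + 28 + 70 + 28 + 1 = 128
Result = 128


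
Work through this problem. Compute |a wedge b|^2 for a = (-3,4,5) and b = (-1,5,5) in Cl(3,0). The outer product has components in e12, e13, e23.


a wedge b = (a1*b2 - a2*b1)*e12 + (a1*b3 - a3*b1)*e13 + (a2*b3 - a3*b2)*e23
e12 coeff: (-3)*5 - 4*(-1) = -15 - (-4) = -11
e13 coeff: (-3)*5 - 5*(-1) = -15 - (-5) = -10
e23 coeff: 4*5 - 5*5 = 20 - 25 = -5
|a wedge b|^2 = (-11)^2 + (-10)^2 + (-5)^2
= 121 + 100 + 25
= 246


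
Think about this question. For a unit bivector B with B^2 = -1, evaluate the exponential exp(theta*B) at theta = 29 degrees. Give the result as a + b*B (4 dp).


For a unit bivector B with B^2 = -1, the exponential series gives
e^(theta*B) = cos(theta) + sin(theta)*B (the GA analogue of Euler's formula).
theta = 29 degrees = 0.506145 rad
cos(29 deg) = 0.8746
sin(29 deg) = 0.4848
exp(theta*B) = 0.8746 + 0.4848*B


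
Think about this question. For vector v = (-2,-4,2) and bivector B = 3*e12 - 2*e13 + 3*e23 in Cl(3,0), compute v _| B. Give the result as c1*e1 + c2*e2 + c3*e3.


Left contraction v _| B = <vB>_1 (grade-1 part of the geometric product vB).
Using e1_|e12 = e2, e2_|e12 = -e1, e1_|e13 = e3, e3_|e13 = -e1, e2_|e23 = e3, e3_|e23 = -e2:
e1 coeff: -v2*b12 - v3*b13 = -(-4)*(3) - (2)*(-2) = 16
e2 coeff: v1*b12 - v3*b23 = (-2)*(3) - (2)*(3) = -12
e3 coeff: v1*b13 + v2*b23 = (-2)*(-2) + (-4)*(3) = -8
v _| B = 16*e1 - 12*e2 - 8*e3


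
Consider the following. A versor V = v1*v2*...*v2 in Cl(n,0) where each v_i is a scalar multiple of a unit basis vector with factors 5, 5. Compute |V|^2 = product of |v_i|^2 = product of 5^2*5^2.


Each vector v_i has |v_i|^2 = s_i^2
Squared scales: 5^2 = 25, 5^2 = 25
|V|^2 = 25 * 25
= 625


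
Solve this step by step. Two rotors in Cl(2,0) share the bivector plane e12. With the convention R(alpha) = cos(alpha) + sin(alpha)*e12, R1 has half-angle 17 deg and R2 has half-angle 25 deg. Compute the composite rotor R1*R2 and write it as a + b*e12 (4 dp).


Same-plane rotors commute and their half-angles add:
R1*R2 = cos(a1 + a2) + sin(a1 + a2)*e12.
a1 + a2 = 17 + 25 = 42 deg
cos(42 deg) = 0.7431
sin(42 deg) = 0.6691
R1*R2 = 0.7431 + 0.6691*e12


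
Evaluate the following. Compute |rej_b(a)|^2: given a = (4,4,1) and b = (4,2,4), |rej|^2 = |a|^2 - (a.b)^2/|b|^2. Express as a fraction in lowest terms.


|a|^2 = 4^2 + 4^2 + 1^2 = 33
|b|^2 = 4^2 + 2^2 + 4^2 = 36
a . b = 4*4 + 4*2 + 1*4 = 28
(a.b)^2 = 28^2 = 784
|rej|^2 = 33 - 784/36
= (1188 - 784)/36
= 404/36
In lowest terms: 101/9


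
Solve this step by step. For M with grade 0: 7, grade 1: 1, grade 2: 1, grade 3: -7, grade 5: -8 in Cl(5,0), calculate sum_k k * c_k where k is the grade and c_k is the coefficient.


Grade-weighted sum = sum of grade_k * coefficient_k
0*7 = 0
1*1 = 1
2*1 = 2
3*(-7) = -21
5*(-8) = -40
Total = 0 + 1 + 2 + (-21) + (-40) = -58


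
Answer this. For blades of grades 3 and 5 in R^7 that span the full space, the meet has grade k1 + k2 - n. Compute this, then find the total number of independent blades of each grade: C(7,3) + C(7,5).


Meet grade = grade(A) + grade(B) - n
= 3 + 5 - 7 = 1
C(7,3) = 35
C(7,5) = 21
dim_A + dim_B = 35 + 21 = 56


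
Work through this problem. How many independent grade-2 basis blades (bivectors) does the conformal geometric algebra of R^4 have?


The conformal model of R^4 uses Cl(5,1) with m = 4 + 2 = 6 generators.
Number of grade-2 blades = C(m, 2) = C(6, 2)
= 6*5/2 = 15


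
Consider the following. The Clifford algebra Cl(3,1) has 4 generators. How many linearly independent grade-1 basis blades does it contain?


Number of grade-k basis blades in Cl(p,q) with n = p + q is C(n, k).
n = 3 + 1 = 4
C(4, 1) = 4! / (1! * 3!)
= 24 / (1 * 6)
= 4


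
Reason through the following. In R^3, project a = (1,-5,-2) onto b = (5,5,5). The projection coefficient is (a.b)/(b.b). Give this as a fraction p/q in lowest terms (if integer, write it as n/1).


Projection coefficient = (a . b) / (b . b)
a . b = 1*5 + (-5)*5 + (-2)*5
= 5 + (-25) + (-10) = -30
b . b = 5^2 + 5^2 + 5^2
= 25 + 25 + 25 = 75
Coefficient = -30/75
In lowest terms: -2/5


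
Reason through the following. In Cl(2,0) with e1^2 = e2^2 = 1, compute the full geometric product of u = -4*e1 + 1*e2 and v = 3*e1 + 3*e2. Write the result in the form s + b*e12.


Expand: (-4*e1 + 1*e2)(3*e1 + 3*e2)
= (-4)*3*e1e1 + (-4)*3*e1e2 + 1*3*e2e1 + 1*3*e2e2
Using e1^2 = e2^2 = 1, e2e1 = -e1e2:
Scalar part s = (-4)*3 + 1*3 = -12 + 3 = -9
Bivector part b = (-4)*3 - 1*3 = -12 - 3 = -15
uv = -9 - 15*e12


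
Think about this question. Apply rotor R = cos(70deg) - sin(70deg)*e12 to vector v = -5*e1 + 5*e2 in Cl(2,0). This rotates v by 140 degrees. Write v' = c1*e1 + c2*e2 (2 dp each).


Rotor R = cos(70deg) - sin(70deg)*e12
Rotation angle theta = 2 * 70 = 140 degrees
v' = R*v*~R rotates v by theta.
cos(140deg) = -0.7660, sin(140deg) = 0.6428
v'_1 = -5*cos(140deg) - 5*sin(140deg)
= -5*(-0.7660) - 5*0.6428
= 0.62
v'_2 = -5*sin(140deg) + 5*cos(140deg)
= -5*0.6428 + 5*(-0.7660)
= -7.04
v' = 0.62*e1 - 7.04*e2


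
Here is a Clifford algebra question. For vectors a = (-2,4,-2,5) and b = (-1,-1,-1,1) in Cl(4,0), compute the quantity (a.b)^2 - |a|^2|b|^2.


a . b = (-2)*(-1) + 4*(-1) + (-2)*(-1) + 5*1
= 2 + (-4) + 2 + 5 = 5
|a|^2 = (-2)^2 + 4^2 + (-2)^2 + 5^2 = 49
|b|^2 = (-1)^2 + (-1)^2 + (-1)^2 + 1^2 = 4
(a.b)^2 = 5^2 = 25
|a|^2 * |b|^2 = 49 * 4 = 196
Result = 25 - 196 = -171


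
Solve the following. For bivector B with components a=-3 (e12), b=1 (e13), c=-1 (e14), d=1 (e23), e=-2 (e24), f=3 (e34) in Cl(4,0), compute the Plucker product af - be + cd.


Plucker relation: af - be + cd
a*f = (-3)*3 = -9
b*e = 1*(-2) = -2
c*d = (-1)*1 = -1
af - be + cd = -9 - (-2) + (-1)
= -8


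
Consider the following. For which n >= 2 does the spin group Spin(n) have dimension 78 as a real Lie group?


dim Spin(n) = dim so(n) = n(n-1)/2.
Solve n(n-1)/2 = 78, i.e. n^2 - n - 156 = 0.
Discriminant = 1 + 8*78 = 625
n = (1 + sqrt(625))/2 = (1 + 25)/2 = 13


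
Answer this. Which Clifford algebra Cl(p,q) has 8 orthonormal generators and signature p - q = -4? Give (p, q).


We need p + q = 8 and p - q = -4.
Adding: 2p = 8 + (-4) = 4, so p = 2.
Then q = 8 - 2 = 6.
(p, q) = (2, 6)


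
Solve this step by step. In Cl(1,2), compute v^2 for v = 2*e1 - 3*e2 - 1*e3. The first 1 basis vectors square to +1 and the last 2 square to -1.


v^2 = sum of c_i^2 * e_i^2
Positive signature terms (e_i^2 = +1): 2^2 = 4
Negative signature terms (e_j^2 = -1): (-3)^2 + (-1)^2 = 10
v^2 = 4 - 10 = -6


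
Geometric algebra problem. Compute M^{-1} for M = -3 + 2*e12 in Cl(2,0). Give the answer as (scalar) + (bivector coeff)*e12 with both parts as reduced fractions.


M = -3 + 2*e12, where e12^2 = -1.
Since M commutes with its reverse ~M = a - b*e12, M * ~M = a^2 - b^2*e12^2 = a^2 + b^2.
So M^{-1} = ~M / (a^2 + b^2) = (a - b*e12)/(a^2 + b^2).
a^2 + b^2 = 9 + 4 = 13
Scalar part = -3/13 = -3/13
Bivector coeff = -2/13 = -2/13
M^{-1} = -3/13 - 2/13*e12


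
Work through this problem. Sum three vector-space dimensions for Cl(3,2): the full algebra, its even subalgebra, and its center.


n = 3 + 2 = 5
Total dim = 2^5 = 32
Even subalgebra dim = 2^4 = 16
n is odd, so center dim = 2
Sum = 32 + 16 + 2 = 50


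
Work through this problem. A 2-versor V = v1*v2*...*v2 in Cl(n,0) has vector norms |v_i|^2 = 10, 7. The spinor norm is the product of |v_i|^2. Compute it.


Spinor norm N(V) = |v1|^2 * |v2|^2 * ... * |v2|^2
= 10 * 7
Running product: 10, 70
N(V) = 70


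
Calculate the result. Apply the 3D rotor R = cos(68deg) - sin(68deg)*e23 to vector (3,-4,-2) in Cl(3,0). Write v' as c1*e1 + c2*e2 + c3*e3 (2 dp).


Rotor R = cos(68deg) - sin(68deg)*e23
Rotation angle theta = 2 * 68 = 136 degrees in the e23 plane (e2 -> e3).
The component perpendicular to the plane (e1) is invariant: v'_1 = v1 = 3.00
cos(136deg) = -0.7193, sin(136deg) = 0.6947
v'_2 = v2*cos(theta) - v3*sin(theta) = -4*(-0.7193) - (-2)*0.6947 = 4.27
v'_3 = v2*sin(theta) + v3*cos(theta) = -4*0.6947 + (-2)*(-0.7193) = -1.34
v' = 3.00*e1 + 4.27*e2 - 1.34*e3


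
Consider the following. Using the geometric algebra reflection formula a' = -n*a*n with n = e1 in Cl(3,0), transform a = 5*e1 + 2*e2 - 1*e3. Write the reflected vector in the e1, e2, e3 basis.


Reflection formula: a' = -n*a*n, with n = e1 (unit vector, n^2 = 1).
For reflection through hyperplane perp to e1:
The component along e1 flips sign, others stay.
a = (5, 2, -1)
a' = (-5, 2, -1)
a' = -5*e1 + 2*e2 - 1*e3


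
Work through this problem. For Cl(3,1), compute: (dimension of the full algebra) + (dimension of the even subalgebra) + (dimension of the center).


n = 3 + 1 = 4
Total dim = 2^4 = 16
Even subalgebra dim = 2^3 = 8
n is even, so center dim = 1
Sum = 16 + 8 + 1 = 25


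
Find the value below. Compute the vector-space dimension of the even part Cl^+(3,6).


Even subalgebra dimension = 2^(n-1)
n = 3 + 6 = 9
2^(9 - 1) = 2^8 = 256
Verification: sum of C(9,k) for even k = 1 + 36 + 126 + 84 + 9 = 256
Result = 256


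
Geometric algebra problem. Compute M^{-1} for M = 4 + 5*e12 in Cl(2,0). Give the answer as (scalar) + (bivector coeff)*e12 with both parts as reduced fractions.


M = 4 + 5*e12, where e12^2 = -1.
Since M commutes with its reverse ~M = a - b*e12, M * ~M = a^2 - b^2*e12^2 = a^2 + b^2.
So M^{-1} = ~M / (a^2 + b^2) = (a - b*e12)/(a^2 + b^2).
a^2 + b^2 = 16 + 25 = 41
Scalar part = 4/41 = 4/41
Bivector coeff = -5/41 = -5/41
M^{-1} = 4/41 - 5/41*e12


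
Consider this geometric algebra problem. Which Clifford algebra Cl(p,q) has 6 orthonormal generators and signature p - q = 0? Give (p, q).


We need p + q = 6 and p - q = 0.
Adding: 2p = 6 + 0 = 6, so p = 3.
Then q = 6 - 3 = 3.
(p, q) = (3, 3)


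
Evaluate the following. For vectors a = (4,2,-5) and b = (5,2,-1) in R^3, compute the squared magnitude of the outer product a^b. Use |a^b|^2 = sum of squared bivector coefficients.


a wedge b = (a1*b2 - a2*b1)*e12 + (a1*b3 - a3*b1)*e13 + (a2*b3 - a3*b2)*e23
e12 coeff: 4*2 - 2*5 = 8 - 10 = -2
e13 coeff: 4*(-1) - (-5)*5 = -4 - (-25) = 21
e23 coeff: 2*(-1) - (-5)*2 = -2 - (-10) = 8
|a wedge b|^2 = (-2)^2 + 21^2 + 8^2
= 4 + 441 + 64
= 509


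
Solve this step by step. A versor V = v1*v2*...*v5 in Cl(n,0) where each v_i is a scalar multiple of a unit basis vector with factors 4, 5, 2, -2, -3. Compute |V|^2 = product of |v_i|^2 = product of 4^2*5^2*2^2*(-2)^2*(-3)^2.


Each vector v_i has |v_i|^2 = s_i^2
Squared scales: 4^2 = 16, 5^2 = 25, 2^2 = 4, (-2)^2 = 4, (-3)^2 = 9
|V|^2 = 16 * 25 * 4 * 4 * 9
= 57600


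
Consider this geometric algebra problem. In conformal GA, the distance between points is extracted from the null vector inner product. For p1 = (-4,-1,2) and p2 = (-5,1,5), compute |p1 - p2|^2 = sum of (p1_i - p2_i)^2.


p1 - p2 = (1, -2, -3)
|p1 - p2|^2 = 1^2 + (-2)^2 + (-3)^2
= 1 + 4 + 9
= 14


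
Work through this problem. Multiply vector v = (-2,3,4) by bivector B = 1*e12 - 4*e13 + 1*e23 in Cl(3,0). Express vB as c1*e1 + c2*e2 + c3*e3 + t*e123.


vB has grade-1 (vector) and grade-3 (trivector) parts: vB = (v _| B) + (v ^ B).
Vector part <vB>_1:
  e1: -v2*b12 - v3*b13 = -(3)*(1) - (4)*(-4) = 13
  e2: v1*b12 - v3*b23 = (-2)*(1) - (4)*(1) = -6
  e3: v1*b13 + v2*b23 = (-2)*(-4) + (3)*(1) = 11
Trivector part <vB>_3:
  e123: v1*b23 - v2*b13 + v3*b12 = (-2)*(1) - (3)*(-4) + (4)*(1) = 14
vB = 13*e1 - 6*e2 + 11*e3 + 14*e123


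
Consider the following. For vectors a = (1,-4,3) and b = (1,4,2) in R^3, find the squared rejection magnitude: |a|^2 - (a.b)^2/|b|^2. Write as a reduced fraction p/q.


|a|^2 = 1^2 + (-4)^2 + 3^2 = 26
|b|^2 = 1^2 + 4^2 + 2^2 = 21
a . b = 1*1 + (-4)*4 + 3*2 = -9
(a.b)^2 = (-9)^2 = 81
|rej|^2 = 26 - 81/21
= (546 - 81)/21
= 465/21
In lowest terms: 155/7


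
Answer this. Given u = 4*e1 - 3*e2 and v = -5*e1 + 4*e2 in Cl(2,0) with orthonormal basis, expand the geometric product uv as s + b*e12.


Expand: (4*e1 - 3*e2)(-5*e1 + 4*e2)
= 4*(-5)*e1e1 + 4*4*e1e2 + (-3)*(-5)*e2e1 + (-3)*4*e2e2
Using e1^2 = e2^2 = 1, e2e1 = -e1e2:
Scalar part s = 4*(-5) + (-3)*4 = -20 + (-12) = -32
Bivector part b = 4*4 - (-3)*(-5) = 16 - 15 = 1
uv = -32 + 1*e12


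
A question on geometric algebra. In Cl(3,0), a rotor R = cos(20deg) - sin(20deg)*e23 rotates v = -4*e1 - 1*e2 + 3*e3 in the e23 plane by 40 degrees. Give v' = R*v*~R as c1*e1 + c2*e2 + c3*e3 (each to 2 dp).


Rotor R = cos(20deg) - sin(20deg)*e23
Rotation angle theta = 2 * 20 = 40 degrees in the e23 plane (e2 -> e3).
The component perpendicular to the plane (e1) is invariant: v'_1 = v1 = -4.00
cos(40deg) = 0.7660, sin(40deg) = 0.6428
v'_2 = v2*cos(theta) - v3*sin(theta) = -1*0.7660 - 3*0.6428 = -2.69
v'_3 = v2*sin(theta) + v3*cos(theta) = -1*0.6428 + 3*0.7660 = 1.66
v' = -4.00*e1 - 2.69*e2 + 1.66*e3


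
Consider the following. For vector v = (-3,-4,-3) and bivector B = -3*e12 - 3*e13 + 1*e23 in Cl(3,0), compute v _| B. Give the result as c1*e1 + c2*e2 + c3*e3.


Left contraction v _| B = <vB>_1 (grade-1 part of the geometric product vB).
Using e1_|e12 = e2, e2_|e12 = -e1, e1_|e13 = e3, e3_|e13 = -e1, e2_|e23 = e3, e3_|e23 = -e2:
e1 coeff: -v2*b12 - v3*b13 = -(-4)*(-3) - (-3)*(-3) = -21
e2 coeff: v1*b12 - v3*b23 = (-3)*(-3) - (-3)*(1) = 12
e3 coeff: v1*b13 + v2*b23 = (-3)*(-3) + (-4)*(1) = 5
v _| B = -21*e1 + 12*e2 + 5*e3


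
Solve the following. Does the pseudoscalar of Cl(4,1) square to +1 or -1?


The pseudoscalar I = e1...e_n (product of all n generators) of Cl(p,q) satisfies I^2 = (-1)^(q + n(n-1)/2).
p = 4, q = 1, n = p + q = 5
n(n-1)/2 = 5 * 4 / 2 = 10
Exponent = q + n(n-1)/2 = 1 + 10 = 11
I^2 = (-1)^11 = -1


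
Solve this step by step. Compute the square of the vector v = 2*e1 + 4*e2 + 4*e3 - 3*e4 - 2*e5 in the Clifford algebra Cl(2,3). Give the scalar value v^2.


v^2 = sum of c_i^2 * e_i^2
Positive signature terms (e_i^2 = +1): 2^2 + 4^2 = 20
Negative signature terms (e_j^2 = -1): 4^2 + (-3)^2 + (-2)^2 = 29
v^2 = 20 - 29 = -9


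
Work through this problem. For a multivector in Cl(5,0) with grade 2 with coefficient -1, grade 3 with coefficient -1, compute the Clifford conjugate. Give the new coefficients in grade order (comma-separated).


Clifford conjugate sign for grade k: (-1)^(k(k+1)/2)
Grade 2: (-1)^(2*3/2) = (-1)^3 = -1, coeff -1 -> 1
Grade 3: (-1)^(3*4/2) = (-1)^6 = 1, coeff -1 -> -1
Conjugated coefficients: 1, -1


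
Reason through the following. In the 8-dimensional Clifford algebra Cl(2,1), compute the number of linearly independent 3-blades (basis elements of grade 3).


Number of grade-k basis blades in Cl(p,q) with n = p + q is C(n, k).
n = 2 + 1 = 3
C(3, 3) = 3! / (3! * 0!)
= 6 / (6 * 1)
= 1


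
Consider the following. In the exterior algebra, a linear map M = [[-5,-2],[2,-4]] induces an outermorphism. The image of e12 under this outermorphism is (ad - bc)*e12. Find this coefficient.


The outermorphism of a linear map f sends e1^e2 to f(e1)^f(e2).
f(e1) = -5*e1 + 2*e2
f(e2) = -2*e1 - 4*e2
f(e1) ^ f(e2) = (-5*e1 + 2*e2) ^ (-2*e1 - 4*e2)
= (-5)*(-4)*e12 + 2*(-2)*e21
= (20 - (-4))*e12
= 24*e12
Coefficient = 24


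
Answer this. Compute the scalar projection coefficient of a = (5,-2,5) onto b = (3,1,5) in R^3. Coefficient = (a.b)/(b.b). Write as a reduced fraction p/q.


Projection coefficient = (a . b) / (b . b)
a . b = 5*3 + (-2)*1 + 5*5
= 15 + (-2) + 25 = 38
b . b = 3^2 + 1^2 + 5^2
= 9 + 1 + 25 = 35
Coefficient = 38/35
In lowest terms: 38/35


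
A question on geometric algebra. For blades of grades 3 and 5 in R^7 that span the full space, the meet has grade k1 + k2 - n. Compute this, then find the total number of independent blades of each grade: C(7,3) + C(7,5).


Meet grade = grade(A) + grade(B) - n
= 3 + 5 - 7 = 1
C(7,3) = 35
C(7,5) = 21
dim_A + dim_B = 35 + 21 = 56


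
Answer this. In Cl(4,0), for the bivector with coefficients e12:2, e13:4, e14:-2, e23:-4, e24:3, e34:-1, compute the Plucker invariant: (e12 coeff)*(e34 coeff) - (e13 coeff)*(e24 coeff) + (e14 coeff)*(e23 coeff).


Plucker relation: af - be + cd
a*f = 2*(-1) = -2
b*e = 4*3 = 12
c*d = (-2)*(-4) = 8
af - be + cd = -2 - 12 + 8
= -6


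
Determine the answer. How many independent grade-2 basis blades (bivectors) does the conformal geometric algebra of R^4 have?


The conformal model of R^4 uses Cl(5,1) with m = 4 + 2 = 6 generators.
Number of grade-2 blades = C(m, 2) = C(6, 2)
= 6*5/2 = 15


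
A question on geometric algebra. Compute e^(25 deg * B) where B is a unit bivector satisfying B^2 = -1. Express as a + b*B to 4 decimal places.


For a unit bivector B with B^2 = -1, the exponential series gives
e^(theta*B) = cos(theta) + sin(theta)*B (the GA analogue of Euler's formula).
theta = 25 degrees = 0.436332 rad
cos(25 deg) = 0.9063
sin(25 deg) = 0.4226
exp(theta*B) = 0.9063 + 0.4226*B


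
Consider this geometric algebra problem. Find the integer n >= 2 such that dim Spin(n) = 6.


dim Spin(n) = dim so(n) = n(n-1)/2.
Solve n(n-1)/2 = 6, i.e. n^2 - n - 12 = 0.
Discriminant = 1 + 8*6 = 49
n = (1 + sqrt(49))/2 = (1 + 7)/2 = 4


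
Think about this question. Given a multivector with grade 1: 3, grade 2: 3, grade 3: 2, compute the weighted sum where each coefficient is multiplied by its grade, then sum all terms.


Grade-weighted sum = sum of grade_k * coefficient_k
1*3 = 3
2*3 = 6
3*2 = 6
Total = 3 + 6 + 6 = 15


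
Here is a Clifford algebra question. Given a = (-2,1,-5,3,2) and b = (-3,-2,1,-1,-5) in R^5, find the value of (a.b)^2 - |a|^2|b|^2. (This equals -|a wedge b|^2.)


a . b = (-2)*(-3) + 1*(-2) + (-5)*1 + 3*(-1) + 2*(-5)
= 6 + (-2) + (-5) + (-3) + (-10) = -14
|a|^2 = (-2)^2 + 1^2 + (-5)^2 + 3^2 + 2^2 = 43
|b|^2 = (-3)^2 + (-2)^2 + 1^2 + (-1)^2 + (-5)^2 = 40
(a.b)^2 = (-14)^2 = 196
|a|^2 * |b|^2 = 43 * 40 = 1720
Result = 196 - 1720 = -1524


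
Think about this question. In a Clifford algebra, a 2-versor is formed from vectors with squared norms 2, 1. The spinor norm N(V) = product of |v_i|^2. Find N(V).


Spinor norm N(V) = |v1|^2 * |v2|^2 * ... * |v2|^2
= 2 * 1
Running product: 2, 2
N(V) = 2


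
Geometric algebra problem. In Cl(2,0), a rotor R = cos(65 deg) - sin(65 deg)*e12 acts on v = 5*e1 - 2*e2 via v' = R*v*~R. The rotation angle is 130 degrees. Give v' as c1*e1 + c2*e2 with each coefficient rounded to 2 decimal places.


Rotor R = cos(65deg) - sin(65deg)*e12
Rotation angle theta = 2 * 65 = 130 degrees
v' = R*v*~R rotates v by theta.
cos(130deg) = -0.6428, sin(130deg) = 0.7660
v'_1 = 5*cos(130deg) - (-2)*sin(130deg)
= 5*(-0.6428) - (-2)*0.7660
= -1.68
v'_2 = 5*sin(130deg) + (-2)*cos(130deg)
= 5*0.7660 + (-2)*(-0.6428)
= 5.12
v' = -1.68*e1 + 5.12*e2


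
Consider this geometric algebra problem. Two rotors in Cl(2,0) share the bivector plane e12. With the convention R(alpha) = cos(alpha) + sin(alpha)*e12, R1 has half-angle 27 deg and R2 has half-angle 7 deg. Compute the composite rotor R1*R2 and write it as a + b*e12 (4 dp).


Same-plane rotors commute and their half-angles add:
R1*R2 = cos(a1 + a2) + sin(a1 + a2)*e12.
a1 + a2 = 27 + 7 = 34 deg
cos(34 deg) = 0.8290
sin(34 deg) = 0.5592
R1*R2 = 0.8290 + 0.5592*e12


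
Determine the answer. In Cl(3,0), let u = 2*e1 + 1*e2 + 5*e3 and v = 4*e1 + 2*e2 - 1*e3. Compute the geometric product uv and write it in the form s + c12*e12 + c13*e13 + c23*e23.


In Cl(3,0): e_i^2 = 1, e_ie_j = -e_je_i for i != j.
Scalar part = u . v = 2*4 + 1*2 + 5*(-1)
= 8 + 2 + (-5) = 5
e12 coeff = 2*2 - 1*4 = 4 - 4 = 0
e13 coeff = 2*(-1) - 5*4 = -2 - 20 = -22
e23 coeff = 1*(-1) - 5*2 = -1 - 10 = -11
uv = 5 + 0*e12 - 22*e13 - 11*e23


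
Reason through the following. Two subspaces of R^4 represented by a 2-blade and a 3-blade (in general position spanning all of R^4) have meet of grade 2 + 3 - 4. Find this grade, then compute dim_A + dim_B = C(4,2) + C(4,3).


Meet grade = grade(A) + grade(B) - n
= 2 + 3 - 4 = 1
C(4,2) = 6
C(4,3) = 4
dim_A + dim_B = 6 + 4 = 10


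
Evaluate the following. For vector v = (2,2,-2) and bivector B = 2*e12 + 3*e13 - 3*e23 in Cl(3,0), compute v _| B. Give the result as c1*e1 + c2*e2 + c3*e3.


Left contraction v _| B = <vB>_1 (grade-1 part of the geometric product vB).
Using e1_|e12 = e2, e2_|e12 = -e1, e1_|e13 = e3, e3_|e13 = -e1, e2_|e23 = e3, e3_|e23 = -e2:
e1 coeff: -v2*b12 - v3*b13 = -(2)*(2) - (-2)*(3) = 2
e2 coeff: v1*b12 - v3*b23 = (2)*(2) - (-2)*(-3) = -2
e3 coeff: v1*b13 + v2*b23 = (2)*(3) + (2)*(-3) = 0
v _| B = 2*e1 - 2*e2 + 0*e3


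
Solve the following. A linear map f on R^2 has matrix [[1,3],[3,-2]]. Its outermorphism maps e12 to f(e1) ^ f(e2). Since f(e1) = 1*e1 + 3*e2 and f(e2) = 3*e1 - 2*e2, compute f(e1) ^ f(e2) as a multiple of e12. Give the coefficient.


The outermorphism of a linear map f sends e1^e2 to f(e1)^f(e2).
f(e1) = 1*e1 + 3*e2
f(e2) = 3*e1 - 2*e2
f(e1) ^ f(e2) = (1*e1 + 3*e2) ^ (3*e1 - 2*e2)
= 1*(-2)*e12 + 3*3*e21
= (-2 - 9)*e12
= -11*e12
Coefficient = -11


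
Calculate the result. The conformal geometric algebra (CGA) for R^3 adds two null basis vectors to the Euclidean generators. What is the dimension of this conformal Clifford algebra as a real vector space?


The conformal model of R^3 uses Cl(4,1): the 3 Euclidean generators plus two extra orthogonal generators e+ (e+^2 = +1) and e- (e-^2 = -1), from which the null vectors e0, einf are built.
Number of generators m = 3 + 2 = 5.
dim Cl(p,q) = 2^m = 2^5 = 32


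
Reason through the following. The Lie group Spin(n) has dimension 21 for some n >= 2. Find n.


dim Spin(n) = dim so(n) = n(n-1)/2.
Solve n(n-1)/2 = 21, i.e. n^2 - n - 42 = 0.
Discriminant = 1 + 8*21 = 169
n = (1 + sqrt(169))/2 = (1 + 13)/2 = 7


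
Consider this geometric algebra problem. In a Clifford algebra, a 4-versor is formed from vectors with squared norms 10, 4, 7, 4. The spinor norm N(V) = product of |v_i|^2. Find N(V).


Spinor norm N(V) = |v1|^2 * |v2|^2 * ... * |v4|^2
= 10 * 4 * 7 * 4
Running product: 10, 40, 280, 1120
N(V) = 1120


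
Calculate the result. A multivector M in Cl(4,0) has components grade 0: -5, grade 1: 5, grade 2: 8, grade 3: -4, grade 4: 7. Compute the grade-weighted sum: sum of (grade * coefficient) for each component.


Grade-weighted sum = sum of grade_k * coefficient_k
0*(-5) = 0
1*5 = 5
2*8 = 16
3*(-4) = -12
4*7 = 28
Total = 0 + 5 + 16 + (-12) + 28 = 37


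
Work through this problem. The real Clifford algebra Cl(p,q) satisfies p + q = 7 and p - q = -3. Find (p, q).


We need p + q = 7 and p - q = -3.
Adding: 2p = 7 + (-3) = 4, so p = 2.
Then q = 7 - 2 = 5.
(p, q) = (2, 5)


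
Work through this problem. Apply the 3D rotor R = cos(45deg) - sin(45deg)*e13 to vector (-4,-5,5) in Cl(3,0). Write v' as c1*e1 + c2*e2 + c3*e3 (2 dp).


Rotor R = cos(45deg) - sin(45deg)*e13
Rotation angle theta = 2 * 45 = 90 degrees in the e13 plane (e1 -> e3).
The component perpendicular to the plane (e2) is invariant: v'_2 = v2 = -5.00
cos(90deg) = 0.0000, sin(90deg) = 1.0000
v'_1 = v1*cos(theta) - v3*sin(theta) = -4*0.0000 - 5*1.0000 = -5.00
v'_3 = v1*sin(theta) + v3*cos(theta) = -4*1.0000 + 5*0.0000 = -4.00
v' = -5.00*e1 - 5.00*e2 - 4.00*e3


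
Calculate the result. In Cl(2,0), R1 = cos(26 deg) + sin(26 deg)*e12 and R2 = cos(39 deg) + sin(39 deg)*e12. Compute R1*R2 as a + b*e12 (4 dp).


Same-plane rotors commute and their half-angles add:
R1*R2 = cos(a1 + a2) + sin(a1 + a2)*e12.
a1 + a2 = 26 + 39 = 65 deg
cos(65 deg) = 0.4226
sin(65 deg) = 0.9063
R1*R2 = 0.4226 + 0.9063*e12


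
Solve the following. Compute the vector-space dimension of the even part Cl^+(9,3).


Even subalgebra dimension = 2^(n-1)
n = 9 + 3 = 12
2^(12 - 1) = 2^11 = 2048
Verification: sum of C(12,k) for even k = 1 + 66 + 495 + 924 + 495 + 66 + 1 = 2048
Result = 2048


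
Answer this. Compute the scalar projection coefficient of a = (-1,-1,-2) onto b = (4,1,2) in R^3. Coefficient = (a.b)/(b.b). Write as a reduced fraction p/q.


Projection coefficient = (a . b) / (b . b)
a . b = (-1)*4 + (-1)*1 + (-2)*2
= -4 + (-1) + (-4) = -9
b . b = 4^2 + 1^2 + 2^2
= 16 + 1 + 4 = 21
Coefficient = -9/21
In lowest terms: -3/7


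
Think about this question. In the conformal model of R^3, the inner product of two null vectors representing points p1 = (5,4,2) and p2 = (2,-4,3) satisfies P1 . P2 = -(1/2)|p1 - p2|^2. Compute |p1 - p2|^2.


p1 - p2 = (3, 8, -1)
|p1 - p2|^2 = 3^2 + 8^2 + (-1)^2
= 9 + 64 + 1
= 74


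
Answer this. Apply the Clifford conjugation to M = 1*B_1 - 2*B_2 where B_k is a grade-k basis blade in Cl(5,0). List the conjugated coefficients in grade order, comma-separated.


Clifford conjugate sign for grade k: (-1)^(k(k+1)/2)
Grade 1: (-1)^(1*2/2) = (-1)^1 = -1, coeff 1 -> -1
Grade 2: (-1)^(2*3/2) = (-1)^3 = -1, coeff -2 -> 2
Conjugated coefficients: -1, 2


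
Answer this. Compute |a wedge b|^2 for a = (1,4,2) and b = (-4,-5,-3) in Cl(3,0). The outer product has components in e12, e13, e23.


a wedge b = (a1*b2 - a2*b1)*e12 + (a1*b3 - a3*b1)*e13 + (a2*b3 - a3*b2)*e23
e12 coeff: 1*(-5) - 4*(-4) = -5 - (-16) = 11
e13 coeff: 1*(-3) - 2*(-4) = -3 - (-8) = 5
e23 coeff: 4*(-3) - 2*(-5) = -12 - (-10) = -2
|a wedge b|^2 = 11^2 + 5^2 + (-2)^2
= 121 + 25 + 4
= 150


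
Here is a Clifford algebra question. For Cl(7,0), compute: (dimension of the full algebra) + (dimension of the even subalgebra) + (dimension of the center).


n = 7 + 0 = 7
Total dim = 2^7 = 128
Even subalgebra dim = 2^6 = 64
n is odd, so center dim = 2
Sum = 128 + 64 + 2 = 194


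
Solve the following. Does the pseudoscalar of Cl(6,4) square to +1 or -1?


The pseudoscalar I = e1...e_n (product of all n generators) of Cl(p,q) satisfies I^2 = (-1)^(q + n(n-1)/2).
p = 6, q = 4, n = p + q = 10
n(n-1)/2 = 10 * 9 / 2 = 45
Exponent = q + n(n-1)/2 = 4 + 45 = 49
I^2 = (-1)^49 = -1


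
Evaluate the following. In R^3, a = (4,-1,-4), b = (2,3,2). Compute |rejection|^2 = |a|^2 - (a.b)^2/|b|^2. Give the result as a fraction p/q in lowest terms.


|a|^2 = 4^2 + (-1)^2 + (-4)^2 = 33
|b|^2 = 2^2 + 3^2 + 2^2 = 17
a . b = 4*2 + (-1)*3 + (-4)*2 = -3
(a.b)^2 = (-3)^2 = 9
|rej|^2 = 33 - 9/17
= (561 - 9)/17
= 552/17
In lowest terms: 552/17


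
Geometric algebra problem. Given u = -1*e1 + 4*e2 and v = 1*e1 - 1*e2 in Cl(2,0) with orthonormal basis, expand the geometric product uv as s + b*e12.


Expand: (-1*e1 + 4*e2)(1*e1 - 1*e2)
= (-1)*1*e1e1 + (-1)*(-1)*e1e2 + 4*1*e2e1 + 4*(-1)*e2e2
Using e1^2 = e2^2 = 1, e2e1 = -e1e2:
Scalar part s = (-1)*1 + 4*(-1) = -1 + (-4) = -5
Bivector part b = (-1)*(-1) - 4*1 = 1 - 4 = -3
uv = -5 - 3*e12


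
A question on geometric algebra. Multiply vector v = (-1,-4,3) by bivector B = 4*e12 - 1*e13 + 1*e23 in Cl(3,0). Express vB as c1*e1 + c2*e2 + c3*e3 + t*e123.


vB has grade-1 (vector) and grade-3 (trivector) parts: vB = (v _| B) + (v ^ B).
Vector part <vB>_1:
  e1: -v2*b12 - v3*b13 = -(-4)*(4) - (3)*(-1) = 19
  e2: v1*b12 - v3*b23 = (-1)*(4) - (3)*(1) = -7
  e3: v1*b13 + v2*b23 = (-1)*(-1) + (-4)*(1) = -3
Trivector part <vB>_3:
  e123: v1*b23 - v2*b13 + v3*b12 = (-1)*(1) - (-4)*(-1) + (3)*(4) = 7
vB = 19*e1 - 7*e2 - 3*e3 + 7*e123


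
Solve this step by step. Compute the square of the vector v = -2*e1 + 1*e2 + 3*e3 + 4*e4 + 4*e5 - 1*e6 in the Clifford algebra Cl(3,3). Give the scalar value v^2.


v^2 = sum of c_i^2 * e_i^2
Positive signature terms (e_i^2 = +1): (-2)^2 + 1^2 + 3^2 = 14
Negative signature terms (e_j^2 = -1): 4^2 + 4^2 + (-1)^2 = 33
v^2 = 14 - 33 = -19


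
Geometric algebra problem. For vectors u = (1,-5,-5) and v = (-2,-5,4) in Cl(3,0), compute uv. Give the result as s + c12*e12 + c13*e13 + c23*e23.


In Cl(3,0): e_i^2 = 1, e_ie_j = -e_je_i for i != j.
Scalar part = u . v = 1*(-2) + (-5)*(-5) + (-5)*4
= -2 + 25 + (-20) = 3
e12 coeff = 1*(-5) - (-5)*(-2) = -5 - 10 = -15
e13 coeff = 1*4 - (-5)*(-2) = 4 - 10 = -6
e23 coeff = (-5)*4 - (-5)*(-5) = -20 - 25 = -45
uv = 3 - 15*e12 - 6*e13 - 45*e23


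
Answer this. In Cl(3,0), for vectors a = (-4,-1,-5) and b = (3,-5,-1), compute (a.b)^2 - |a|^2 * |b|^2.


a . b = (-4)*3 + (-1)*(-5) + (-5)*(-1)
= -12 + 5 + 5 = -2
|a|^2 = (-4)^2 + (-1)^2 + (-5)^2 = 42
|b|^2 = 3^2 + (-5)^2 + (-1)^2 = 35
(a.b)^2 = (-2)^2 = 4
|a|^2 * |b|^2 = 42 * 35 = 1470
Result = 4 - 1470 = -1466


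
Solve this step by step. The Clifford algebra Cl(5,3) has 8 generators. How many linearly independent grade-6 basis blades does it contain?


Number of grade-k basis blades in Cl(p,q) with n = p + q is C(n, k).
n = 5 + 3 = 8
C(8, 6) = 8! / (6! * 2!)
= 40320 / (720 * 2)
= 28


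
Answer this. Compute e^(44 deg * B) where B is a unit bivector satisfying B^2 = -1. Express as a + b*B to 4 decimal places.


For a unit bivector B with B^2 = -1, the exponential series gives
e^(theta*B) = cos(theta) + sin(theta)*B (the GA analogue of Euler's formula).
theta = 44 degrees = 0.767945 rad
cos(44 deg) = 0.7193
sin(44 deg) = 0.6947
exp(theta*B) = 0.7193 + 0.6947*B


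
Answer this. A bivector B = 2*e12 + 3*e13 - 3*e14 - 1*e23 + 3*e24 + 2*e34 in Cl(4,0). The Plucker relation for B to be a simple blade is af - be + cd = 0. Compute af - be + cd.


Plucker relation: af - be + cd
a*f = 2*2 = 4
b*e = 3*3 = 9
c*d = (-3)*(-1) = 3
af - be + cd = 4 - 9 + 3
= -2


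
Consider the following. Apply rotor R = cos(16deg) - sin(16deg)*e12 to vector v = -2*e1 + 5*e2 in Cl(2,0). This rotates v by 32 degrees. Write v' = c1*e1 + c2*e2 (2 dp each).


Rotor R = cos(16deg) - sin(16deg)*e12
Rotation angle theta = 2 * 16 = 32 degrees
v' = R*v*~R rotates v by theta.
cos(32deg) = 0.8480, sin(32deg) = 0.5299
v'_1 = -2*cos(32deg) - 5*sin(32deg)
= -2*0.8480 - 5*0.5299
= -4.35
v'_2 = -2*sin(32deg) + 5*cos(32deg)
= -2*0.5299 + 5*0.8480
= 3.18
v' = -4.35*e1 + 3.18*e2


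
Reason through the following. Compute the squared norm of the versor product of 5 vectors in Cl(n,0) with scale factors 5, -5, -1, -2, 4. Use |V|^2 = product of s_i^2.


Each vector v_i has |v_i|^2 = s_i^2
Squared scales: 5^2 = 25, (-5)^2 = 25, (-1)^2 = 1, (-2)^2 = 4, 4^2 = 16
|V|^2 = 25 * 25 * 1 * 4 * 16
= 40000


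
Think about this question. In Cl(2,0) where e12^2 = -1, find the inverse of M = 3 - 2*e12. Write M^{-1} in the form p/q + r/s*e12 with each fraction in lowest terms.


M = 3 - 2*e12, where e12^2 = -1.
Since M commutes with its reverse ~M = a - b*e12, M * ~M = a^2 - b^2*e12^2 = a^2 + b^2.
So M^{-1} = ~M / (a^2 + b^2) = (a - b*e12)/(a^2 + b^2).
a^2 + b^2 = 9 + 4 = 13
Scalar part = 3/13 = 3/13
Bivector coeff = 2/13 = 2/13
M^{-1} = 3/13 + 2/13*e12


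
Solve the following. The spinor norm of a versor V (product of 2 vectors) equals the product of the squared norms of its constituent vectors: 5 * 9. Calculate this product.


Spinor norm N(V) = |v1|^2 * |v2|^2 * ... * |v2|^2
= 5 * 9
Running product: 5, 45
N(V) = 45


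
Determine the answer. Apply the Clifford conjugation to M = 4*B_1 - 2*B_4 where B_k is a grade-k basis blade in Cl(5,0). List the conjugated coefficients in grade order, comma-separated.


Clifford conjugate sign for grade k: (-1)^(k(k+1)/2)
Grade 1: (-1)^(1*2/2) = (-1)^1 = -1, coeff 4 -> -4
Grade 4: (-1)^(4*5/2) = (-1)^10 = 1, coeff -2 -> -2
Conjugated coefficients: -4, -2


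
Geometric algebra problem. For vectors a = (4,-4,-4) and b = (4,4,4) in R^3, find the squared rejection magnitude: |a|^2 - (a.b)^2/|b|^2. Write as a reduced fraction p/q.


|a|^2 = 4^2 + (-4)^2 + (-4)^2 = 48
|b|^2 = 4^2 + 4^2 + 4^2 = 48
a . b = 4*4 + (-4)*4 + (-4)*4 = -16
(a.b)^2 = (-16)^2 = 256
|rej|^2 = 48 - 256/48
= (2304 - 256)/48
= 2048/48
In lowest terms: 128/3


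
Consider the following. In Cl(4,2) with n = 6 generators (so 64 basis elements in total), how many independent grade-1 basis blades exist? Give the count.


Number of grade-k basis blades in Cl(p,q) with n = p + q is C(n, k).
n = 4 + 2 = 6
C(6, 1) = 6! / (1! * 5!)
= 720 / (1 * 120)
= 6


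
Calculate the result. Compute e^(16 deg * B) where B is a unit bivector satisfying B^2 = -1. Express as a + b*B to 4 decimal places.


For a unit bivector B with B^2 = -1, the exponential series gives
e^(theta*B) = cos(theta) + sin(theta)*B (the GA analogue of Euler's formula).
theta = 16 degrees = 0.279253 rad
cos(16 deg) = 0.9613
sin(16 deg) = 0.2756
exp(theta*B) = 0.9613 + 0.2756*B


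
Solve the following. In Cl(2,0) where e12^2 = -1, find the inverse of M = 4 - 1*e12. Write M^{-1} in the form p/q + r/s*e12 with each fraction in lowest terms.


M = 4 - 1*e12, where e12^2 = -1.
Since M commutes with its reverse ~M = a - b*e12, M * ~M = a^2 - b^2*e12^2 = a^2 + b^2.
So M^{-1} = ~M / (a^2 + b^2) = (a - b*e12)/(a^2 + b^2).
a^2 + b^2 = 16 + 1 = 17
Scalar part = 4/17 = 4/17
Bivector coeff = 1/17 = 1/17
M^{-1} = 4/17 + 1/17*e12


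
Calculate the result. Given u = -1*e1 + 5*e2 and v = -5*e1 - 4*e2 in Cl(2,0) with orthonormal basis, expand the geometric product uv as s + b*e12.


Expand: (-1*e1 + 5*e2)(-5*e1 - 4*e2)
= (-1)*(-5)*e1e1 + (-1)*(-4)*e1e2 + 5*(-5)*e2e1 + 5*(-4)*e2e2
Using e1^2 = e2^2 = 1, e2e1 = -e1e2:
Scalar part s = (-1)*(-5) + 5*(-4) = 5 + (-20) = -15
Bivector part b = (-1)*(-4) - 5*(-5) = 4 - (-25) = 29
uv = -15 + 29*e12


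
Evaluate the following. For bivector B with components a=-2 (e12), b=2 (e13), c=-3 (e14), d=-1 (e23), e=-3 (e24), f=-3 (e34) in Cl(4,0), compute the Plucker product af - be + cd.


Plucker relation: af - be + cd
a*f = (-2)*(-3) = 6
b*e = 2*(-3) = -6
c*d = (-3)*(-1) = 3
af - be + cd = 6 - (-6) + 3
= 15


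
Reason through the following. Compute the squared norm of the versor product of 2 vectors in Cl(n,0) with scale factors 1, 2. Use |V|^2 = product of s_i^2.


Each vector v_i has |v_i|^2 = s_i^2
Squared scales: 1^2 = 1, 2^2 = 4
|V|^2 = 1 * 4
= 4


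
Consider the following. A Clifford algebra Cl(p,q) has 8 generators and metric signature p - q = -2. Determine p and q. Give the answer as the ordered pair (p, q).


We need p + q = 8 and p - q = -2.
Adding: 2p = 8 + (-2) = 6, so p = 3.
Then q = 8 - 3 = 5.
(p, q) = (3, 5)


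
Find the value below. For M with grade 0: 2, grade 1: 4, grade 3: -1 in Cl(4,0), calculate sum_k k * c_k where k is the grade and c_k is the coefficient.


Grade-weighted sum = sum of grade_k * coefficient_k
0*2 = 0
1*4 = 4
3*(-1) = -3
Total = 0 + 4 + (-3) = 1


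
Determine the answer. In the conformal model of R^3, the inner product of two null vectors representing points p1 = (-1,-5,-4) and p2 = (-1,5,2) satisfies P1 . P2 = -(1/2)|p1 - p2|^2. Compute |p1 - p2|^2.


p1 - p2 = (0, -10, -6)
|p1 - p2|^2 = 0^2 + (-10)^2 + (-6)^2
= 0 + 100 + 36
= 136


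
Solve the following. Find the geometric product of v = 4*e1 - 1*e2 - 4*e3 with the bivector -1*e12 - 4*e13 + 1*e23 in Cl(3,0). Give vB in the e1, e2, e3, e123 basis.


vB has grade-1 (vector) and grade-3 (trivector) parts: vB = (v _| B) + (v ^ B).
Vector part <vB>_1:
  e1: -v2*b12 - v3*b13 = -(-1)*(-1) - (-4)*(-4) = -17
  e2: v1*b12 - v3*b23 = (4)*(-1) - (-4)*(1) = 0
  e3: v1*b13 + v2*b23 = (4)*(-4) + (-1)*(1) = -17
Trivector part <vB>_3:
  e123: v1*b23 - v2*b13 + v3*b12 = (4)*(1) - (-1)*(-4) + (-4)*(-1) = 4
vB = -17*e1 + 0*e2 - 17*e3 + 4*e123


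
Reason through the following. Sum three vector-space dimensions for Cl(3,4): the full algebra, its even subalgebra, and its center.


n = 3 + 4 = 7
Total dim = 2^7 = 128
Even subalgebra dim = 2^6 = 64
n is odd, so center dim = 2
Sum = 128 + 64 + 2 = 194


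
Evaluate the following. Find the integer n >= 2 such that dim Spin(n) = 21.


dim Spin(n) = dim so(n) = n(n-1)/2.
Solve n(n-1)/2 = 21, i.e. n^2 - n - 42 = 0.
Discriminant = 1 + 8*21 = 169
n = (1 + sqrt(169))/2 = (1 + 13)/2 = 7


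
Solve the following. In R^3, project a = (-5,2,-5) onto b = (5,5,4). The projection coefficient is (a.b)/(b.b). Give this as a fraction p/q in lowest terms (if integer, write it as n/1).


Projection coefficient = (a . b) / (b . b)
a . b = (-5)*5 + 2*5 + (-5)*4
= -25 + 10 + (-20) = -35
b . b = 5^2 + 5^2 + 4^2
= 25 + 25 + 16 = 66
Coefficient = -35/66
In lowest terms: -35/66


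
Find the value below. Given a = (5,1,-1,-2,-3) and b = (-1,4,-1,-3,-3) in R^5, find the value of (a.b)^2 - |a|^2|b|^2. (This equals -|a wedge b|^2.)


a . b = 5*(-1) + 1*4 + (-1)*(-1) + (-2)*(-3) + (-3)*(-3)
= -5 + 4 + 1 + 6 + 9 = 15
|a|^2 = 5^2 + 1^2 + (-1)^2 + (-2)^2 + (-3)^2 = 40
|b|^2 = (-1)^2 + 4^2 + (-1)^2 + (-3)^2 + (-3)^2 = 36
(a.b)^2 = 15^2 = 225
|a|^2 * |b|^2 = 40 * 36 = 1440
Result = 225 - 1440 = -1215


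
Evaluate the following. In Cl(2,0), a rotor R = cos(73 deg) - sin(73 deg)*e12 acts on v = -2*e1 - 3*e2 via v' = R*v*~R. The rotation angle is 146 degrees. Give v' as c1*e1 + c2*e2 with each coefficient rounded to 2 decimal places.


Rotor R = cos(73deg) - sin(73deg)*e12
Rotation angle theta = 2 * 73 = 146 degrees
v' = R*v*~R rotates v by theta.
cos(146deg) = -0.8290, sin(146deg) = 0.5592
v'_1 = -2*cos(146deg) - (-3)*sin(146deg)
= -2*(-0.8290) - (-3)*0.5592
= 3.34
v'_2 = -2*sin(146deg) + (-3)*cos(146deg)
= -2*0.5592 + (-3)*(-0.8290)
= 1.37
v' = 3.34*e1 + 1.37*e2


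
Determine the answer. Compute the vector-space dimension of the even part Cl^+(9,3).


Even subalgebra dimension = 2^(n-1)
n = 9 + 3 = 12
2^(12 - 1) = 2^11 = 2048
Verification: sum of C(12,k) for even k = 1 + 66 + 495 + 924 + 495 + 66 + 1 = 2048
Result = 2048


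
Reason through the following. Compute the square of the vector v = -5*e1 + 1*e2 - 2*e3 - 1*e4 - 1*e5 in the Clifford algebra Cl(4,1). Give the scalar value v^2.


v^2 = sum of c_i^2 * e_i^2
Positive signature terms (e_i^2 = +1): (-5)^2 + 1^2 + (-2)^2 + (-1)^2 = 31
Negative signature terms (e_j^2 = -1): (-1)^2 = 1
v^2 = 31 - 1 = 30


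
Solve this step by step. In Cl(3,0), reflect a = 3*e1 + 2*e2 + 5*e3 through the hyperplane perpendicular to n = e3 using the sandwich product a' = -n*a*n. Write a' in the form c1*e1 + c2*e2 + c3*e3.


Reflection formula: a' = -n*a*n, with n = e3 (unit vector, n^2 = 1).
For reflection through hyperplane perp to e3:
The component along e3 flips sign, others stay.
a = (3, 2, 5)
a' = (3, 2, -5)
a' = 3*e1 + 2*e2 - 5*e3


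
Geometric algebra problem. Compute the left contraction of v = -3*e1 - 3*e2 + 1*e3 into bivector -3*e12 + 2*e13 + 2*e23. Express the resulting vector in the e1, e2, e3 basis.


Left contraction v _| B = <vB>_1 (grade-1 part of the geometric product vB).
Using e1_|e12 = e2, e2_|e12 = -e1, e1_|e13 = e3, e3_|e13 = -e1, e2_|e23 = e3, e3_|e23 = -e2:
e1 coeff: -v2*b12 - v3*b13 = -(-3)*(-3) - (1)*(2) = -11
e2 coeff: v1*b12 - v3*b23 = (-3)*(-3) - (1)*(2) = 7
e3 coeff: v1*b13 + v2*b23 = (-3)*(2) + (-3)*(2) = -12
v _| B = -11*e1 + 7*e2 - 12*e3
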